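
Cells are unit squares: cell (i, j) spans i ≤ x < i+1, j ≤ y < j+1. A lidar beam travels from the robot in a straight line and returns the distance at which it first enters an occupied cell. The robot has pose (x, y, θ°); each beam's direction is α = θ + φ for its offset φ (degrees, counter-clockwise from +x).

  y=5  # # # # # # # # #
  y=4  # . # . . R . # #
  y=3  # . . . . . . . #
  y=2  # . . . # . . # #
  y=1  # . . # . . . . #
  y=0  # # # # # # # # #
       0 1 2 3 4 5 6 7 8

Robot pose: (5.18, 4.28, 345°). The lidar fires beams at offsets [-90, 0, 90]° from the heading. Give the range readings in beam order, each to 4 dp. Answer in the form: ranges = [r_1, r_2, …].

ranges = [1.3252, 2.9195, 0.7454]

beam 1: φ=-90°, α=255°
  cosα=-0.2588 sinα=-0.9659 | (5,4) | tMaxX 0.6955 tMaxY 0.2899 | tΔX 3.8637 tΔY 1.0353
    t=0.2899 [y] (5,3)
    t=0.6955 [x] (4,3)
    t=1.3252 [y] (4,2) — stop
  → r_1 = 1.3252
beam 2: φ=0°, α=345°
  cosα=0.9659 sinα=-0.2588 | (5,4) | tMaxX 0.8489 tMaxY 1.0818 | tΔX 1.0353 tΔY 3.8637
    t=0.8489 [x] (6,4)
    t=1.0818 [y] (6,3)
    t=1.8842 [x] (7,3)
    t=2.9195 [x] (8,3) — stop
  → r_2 = 2.9195
beam 3: φ=90°, α=75°
  cosα=0.2588 sinα=0.9659 | (5,4) | tMaxX 3.1682 tMaxY 0.7454 | tΔX 3.8637 tΔY 1.0353
    t=0.7454 [y] (5,5) — stop
  → r_3 = 0.7454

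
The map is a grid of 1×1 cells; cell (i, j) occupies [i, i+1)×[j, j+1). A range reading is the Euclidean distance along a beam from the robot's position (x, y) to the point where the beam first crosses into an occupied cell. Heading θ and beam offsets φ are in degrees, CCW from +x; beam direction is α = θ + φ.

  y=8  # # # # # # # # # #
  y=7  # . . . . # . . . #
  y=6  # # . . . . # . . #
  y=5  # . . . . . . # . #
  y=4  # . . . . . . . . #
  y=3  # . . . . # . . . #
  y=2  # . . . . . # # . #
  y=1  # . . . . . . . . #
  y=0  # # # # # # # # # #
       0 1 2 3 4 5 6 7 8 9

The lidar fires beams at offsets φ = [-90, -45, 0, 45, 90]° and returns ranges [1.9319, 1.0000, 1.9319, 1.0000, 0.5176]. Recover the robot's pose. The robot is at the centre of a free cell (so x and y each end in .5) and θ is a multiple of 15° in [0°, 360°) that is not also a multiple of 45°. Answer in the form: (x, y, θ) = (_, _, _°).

The pose lattice has 49·16 = 784 candidates. Test each by forward raycasting.
  (6.5, 1.5, 165°): beam 1 = 0.5176 ≠ 1.9319 ✗
  (4.5, 7.5, 60°): beam 1 = 0.5774 ≠ 1.9319 ✗
  (5.5, 6.5, 195°): beam 1 = 0.5176 ≠ 1.9319 ✗
  (2.5, 5.5, 60°): beam 1 = 3.0000 ≠ 1.9319 ✗
  …
  (8.5, 1.5, 165°): r_1=1.9319, r_2=1.0000, r_3=1.9319, r_4=1.0000, r_5=0.5176 — all match ✓
Unique over the lattice → pose = (8.5, 1.5, 165°).

(x, y, θ) = (8.5, 1.5, 165°)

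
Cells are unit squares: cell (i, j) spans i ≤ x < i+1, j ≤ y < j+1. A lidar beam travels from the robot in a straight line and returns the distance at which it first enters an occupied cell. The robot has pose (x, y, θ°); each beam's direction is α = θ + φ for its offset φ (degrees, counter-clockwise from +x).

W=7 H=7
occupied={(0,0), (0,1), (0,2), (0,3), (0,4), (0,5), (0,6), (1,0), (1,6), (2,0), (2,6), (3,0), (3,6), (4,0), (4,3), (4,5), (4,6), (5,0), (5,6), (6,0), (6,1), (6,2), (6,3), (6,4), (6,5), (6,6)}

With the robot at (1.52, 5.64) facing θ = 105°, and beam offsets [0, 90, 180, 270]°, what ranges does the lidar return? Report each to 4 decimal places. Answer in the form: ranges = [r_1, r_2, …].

beam 1: φ=0°, α=105°
  direction (-0.2588, 0.9659); cell (1,5); t to first gridline: x 2.0091, y 0.3727 (then +3.8637 / +1.0353)
    (1,6) via y @ 0.3727  # hit
  → r_1 = 0.3727
beam 2: φ=90°, α=195°
  direction (-0.9659, -0.2588); cell (1,5); t to first gridline: x 0.5383, y 2.4728 (then +1.0353 / +3.8637)
    (0,5) via x @ 0.5383  # hit
  → r_2 = 0.5383
beam 3: φ=180°, α=285°
  direction (0.2588, -0.9659); cell (1,5); t to first gridline: x 1.8546, y 0.6626 (then +3.8637 / +1.0353)
    (1,4) via y @ 0.6626
    (1,3) via y @ 1.6979
    (2,3) via x @ 1.8546
    (2,2) via y @ 2.7331
    (2,1) via y @ 3.7684
    (2,0) via y @ 4.8037  # hit
  → r_3 = 4.8037
beam 4: φ=270°, α=15°
  direction (0.9659, 0.2588); cell (1,5); t to first gridline: x 0.4969, y 1.3909 (then +1.0353 / +3.8637)
    (2,5) via x @ 0.4969
    (2,6) via y @ 1.3909  # hit
  → r_4 = 1.3909

ranges = [0.3727, 0.5383, 4.8037, 1.3909]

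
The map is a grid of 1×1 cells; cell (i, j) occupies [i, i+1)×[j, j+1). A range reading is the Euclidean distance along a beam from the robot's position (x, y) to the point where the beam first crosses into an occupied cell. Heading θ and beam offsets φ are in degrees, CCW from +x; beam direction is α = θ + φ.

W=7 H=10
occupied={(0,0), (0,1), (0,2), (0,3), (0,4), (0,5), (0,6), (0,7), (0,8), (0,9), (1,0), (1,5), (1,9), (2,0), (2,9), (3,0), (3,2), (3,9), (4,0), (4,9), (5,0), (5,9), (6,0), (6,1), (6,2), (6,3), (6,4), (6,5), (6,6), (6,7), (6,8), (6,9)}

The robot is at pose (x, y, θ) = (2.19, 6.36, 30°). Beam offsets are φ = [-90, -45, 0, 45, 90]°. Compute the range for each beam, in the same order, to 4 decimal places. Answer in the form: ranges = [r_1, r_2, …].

ranges = [6.1892, 3.9444, 4.3994, 2.7331, 2.3800]

beam 1: φ=-90°, α=300°
  d=(0.5000,-0.8660)  start (2,6)  tX=1.6200 tY=0.4157  stride 1/|dx|=2.0000 1/|dy|=1.1547
    cross y-line → (2,5), t=0.4157
    cross y-line → (2,4), t=1.5704
    cross x-line → (3,4), t=1.6200
    cross y-line → (3,3), t=2.7251
    cross x-line → (4,3), t=3.6200
    cross y-line → (4,2), t=3.8798
    cross y-line → (4,1), t=5.0345
    cross x-line → (5,1), t=5.6200
    cross y-line → (5,0), t=6.1892 (wall)
  → r_1 = 6.1892
beam 2: φ=-45°, α=345°
  d=(0.9659,-0.2588)  start (2,6)  tX=0.8386 tY=1.3909  stride 1/|dx|=1.0353 1/|dy|=3.8637
    cross x-line → (3,6), t=0.8386
    cross y-line → (3,5), t=1.3909
    cross x-line → (4,5), t=1.8738
    cross x-line → (5,5), t=2.9091
    cross x-line → (6,5), t=3.9444 (wall)
  → r_2 = 3.9444
beam 3: φ=0°, α=30°
  d=(0.8660,0.5000)  start (2,6)  tX=0.9353 tY=1.2800  stride 1/|dx|=1.1547 1/|dy|=2.0000
    cross x-line → (3,6), t=0.9353
    cross y-line → (3,7), t=1.2800
    cross x-line → (4,7), t=2.0900
    cross x-line → (5,7), t=3.2447
    cross y-line → (5,8), t=3.2800
    cross x-line → (6,8), t=4.3994 (wall)
  → r_3 = 4.3994
beam 4: φ=45°, α=75°
  d=(0.2588,0.9659)  start (2,6)  tX=3.1296 tY=0.6626  stride 1/|dx|=3.8637 1/|dy|=1.0353
    cross y-line → (2,7), t=0.6626
    cross y-line → (2,8), t=1.6979
    cross y-line → (2,9), t=2.7331 (wall)
  → r_4 = 2.7331
beam 5: φ=90°, α=120°
  d=(-0.5000,0.8660)  start (2,6)  tX=0.3800 tY=0.7390  stride 1/|dx|=2.0000 1/|dy|=1.1547
    cross x-line → (1,6), t=0.3800
    cross y-line → (1,7), t=0.7390
    cross y-line → (1,8), t=1.8937
    cross x-line → (0,8), t=2.3800 (wall)
  → r_5 = 2.3800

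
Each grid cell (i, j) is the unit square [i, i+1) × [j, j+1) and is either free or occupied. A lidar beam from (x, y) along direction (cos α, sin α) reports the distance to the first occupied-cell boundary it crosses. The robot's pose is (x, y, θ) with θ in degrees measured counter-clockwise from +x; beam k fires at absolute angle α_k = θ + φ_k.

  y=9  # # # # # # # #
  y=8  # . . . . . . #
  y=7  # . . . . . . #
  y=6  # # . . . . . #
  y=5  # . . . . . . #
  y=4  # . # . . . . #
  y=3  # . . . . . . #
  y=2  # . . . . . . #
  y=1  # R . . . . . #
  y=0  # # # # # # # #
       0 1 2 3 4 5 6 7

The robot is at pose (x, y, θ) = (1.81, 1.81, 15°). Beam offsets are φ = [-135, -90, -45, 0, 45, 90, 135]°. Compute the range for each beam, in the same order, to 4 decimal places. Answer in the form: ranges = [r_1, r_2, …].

ranges = [0.9353, 0.8386, 1.6200, 5.3731, 8.3023, 3.1296, 0.9353]

beam 1: φ=-135°, α=240°
  d=(-0.5000,-0.8660)  start (1,1)  tX=1.6200 tY=0.9353  stride 1/|dx|=2.0000 1/|dy|=1.1547
    cross y-line → (1,0), t=0.9353 (wall)
  → r_1 = 0.9353
beam 2: φ=-90°, α=285°
  d=(0.2588,-0.9659)  start (1,1)  tX=0.7341 tY=0.8386  stride 1/|dx|=3.8637 1/|dy|=1.0353
    cross x-line → (2,1), t=0.7341
    cross y-line → (2,0), t=0.8386 (wall)
  → r_2 = 0.8386
beam 3: φ=-45°, α=330°
  d=(0.8660,-0.5000)  start (1,1)  tX=0.2194 tY=1.6200  stride 1/|dx|=1.1547 1/|dy|=2.0000
    cross x-line → (2,1), t=0.2194
    cross x-line → (3,1), t=1.3741
    cross y-line → (3,0), t=1.6200 (wall)
  → r_3 = 1.6200
beam 4: φ=0°, α=15°
  d=(0.9659,0.2588)  start (1,1)  tX=0.1967 tY=0.7341  stride 1/|dx|=1.0353 1/|dy|=3.8637
    cross x-line → (2,1), t=0.1967
    cross y-line → (2,2), t=0.7341
    cross x-line → (3,2), t=1.2320
    cross x-line → (4,2), t=2.2673
    cross x-line → (5,2), t=3.3025
    cross x-line → (6,2), t=4.3378
    cross y-line → (6,3), t=4.5978
    cross x-line → (7,3), t=5.3731 (wall)
  → r_4 = 5.3731
beam 5: φ=45°, α=60°
  d=(0.5000,0.8660)  start (1,1)  tX=0.3800 tY=0.2194  stride 1/|dx|=2.0000 1/|dy|=1.1547
    cross y-line → (1,2), t=0.2194
    cross x-line → (2,2), t=0.3800
    cross y-line → (2,3), t=1.3741
    cross x-line → (3,3), t=2.3800
    cross y-line → (3,4), t=2.5288
    cross y-line → (3,5), t=3.6835
    cross x-line → (4,5), t=4.3800
    cross y-line → (4,6), t=4.8382
    cross y-line → (4,7), t=5.9929
    cross x-line → (5,7), t=6.3800
    cross y-line → (5,8), t=7.1476
    cross y-line → (5,9), t=8.3023 (wall)
  → r_5 = 8.3023
beam 6: φ=90°, α=105°
  d=(-0.2588,0.9659)  start (1,1)  tX=3.1296 tY=0.1967  stride 1/|dx|=3.8637 1/|dy|=1.0353
    cross y-line → (1,2), t=0.1967
    cross y-line → (1,3), t=1.2320
    cross y-line → (1,4), t=2.2673
    cross x-line → (0,4), t=3.1296 (wall)
  → r_6 = 3.1296
beam 7: φ=135°, α=150°
  d=(-0.8660,0.5000)  start (1,1)  tX=0.9353 tY=0.3800  stride 1/|dx|=1.1547 1/|dy|=2.0000
    cross y-line → (1,2), t=0.3800
    cross x-line → (0,2), t=0.9353 (wall)
  → r_7 = 0.9353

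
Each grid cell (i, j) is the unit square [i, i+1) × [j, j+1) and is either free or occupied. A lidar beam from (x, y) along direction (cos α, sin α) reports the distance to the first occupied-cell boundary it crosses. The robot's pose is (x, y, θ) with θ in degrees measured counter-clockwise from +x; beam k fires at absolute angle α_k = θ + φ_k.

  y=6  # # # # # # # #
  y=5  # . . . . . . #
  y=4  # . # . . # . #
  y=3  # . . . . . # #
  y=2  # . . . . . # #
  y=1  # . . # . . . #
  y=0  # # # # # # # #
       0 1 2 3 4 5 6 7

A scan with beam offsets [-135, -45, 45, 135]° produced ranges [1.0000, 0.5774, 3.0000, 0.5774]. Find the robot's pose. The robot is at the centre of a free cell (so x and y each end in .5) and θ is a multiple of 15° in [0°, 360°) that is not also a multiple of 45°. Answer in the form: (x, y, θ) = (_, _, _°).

(x, y, θ) = (1.5, 4.5, 255°)

The pose lattice has 25·16 = 400 candidates. Test each by forward raycasting.
  (3.5, 3.5, 120°): beam 1 = 2.5882 ≠ 1.0000 ✗
  (5.5, 5.5, 60°): beam 1 = 0.5176 ≠ 1.0000 ✗
  (4.5, 3.5, 345°): beam 1 = 4.0415 ≠ 1.0000 ✗
  (6.5, 5.5, 165°): beam 1 = 0.5774 ≠ 1.0000 ✗
  …
  (1.5, 4.5, 255°): r_1=1.0000, r_2=0.5774, r_3=3.0000, r_4=0.5774 — all match ✓
Only this pose fits every beam.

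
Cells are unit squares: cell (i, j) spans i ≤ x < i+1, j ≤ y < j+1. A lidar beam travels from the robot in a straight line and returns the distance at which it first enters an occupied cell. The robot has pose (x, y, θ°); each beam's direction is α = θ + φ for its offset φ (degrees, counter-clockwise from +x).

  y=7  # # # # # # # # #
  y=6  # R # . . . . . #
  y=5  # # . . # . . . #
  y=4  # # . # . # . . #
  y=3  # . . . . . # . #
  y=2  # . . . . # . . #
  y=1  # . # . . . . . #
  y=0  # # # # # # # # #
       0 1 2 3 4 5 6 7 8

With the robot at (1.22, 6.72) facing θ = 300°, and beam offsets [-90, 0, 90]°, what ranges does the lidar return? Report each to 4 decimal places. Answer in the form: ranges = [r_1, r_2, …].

ranges = [0.2540, 0.8314, 0.5600]

beam 1: φ=-90°, α=210°
  direction (-0.8660, -0.5000); cell (1,6); t to first gridline: x 0.2540, y 1.4400 (then +1.1547 / +2.0000)
    (0,6) via x @ 0.2540  # hit
  → r_1 = 0.2540
beam 2: φ=0°, α=300°
  direction (0.5000, -0.8660); cell (1,6); t to first gridline: x 1.5600, y 0.8314 (then +2.0000 / +1.1547)
    (1,5) via y @ 0.8314  # hit
  → r_2 = 0.8314
beam 3: φ=90°, α=30°
  direction (0.8660, 0.5000); cell (1,6); t to first gridline: x 0.9007, y 0.5600 (then +1.1547 / +2.0000)
    (1,7) via y @ 0.5600  # hit
  → r_3 = 0.5600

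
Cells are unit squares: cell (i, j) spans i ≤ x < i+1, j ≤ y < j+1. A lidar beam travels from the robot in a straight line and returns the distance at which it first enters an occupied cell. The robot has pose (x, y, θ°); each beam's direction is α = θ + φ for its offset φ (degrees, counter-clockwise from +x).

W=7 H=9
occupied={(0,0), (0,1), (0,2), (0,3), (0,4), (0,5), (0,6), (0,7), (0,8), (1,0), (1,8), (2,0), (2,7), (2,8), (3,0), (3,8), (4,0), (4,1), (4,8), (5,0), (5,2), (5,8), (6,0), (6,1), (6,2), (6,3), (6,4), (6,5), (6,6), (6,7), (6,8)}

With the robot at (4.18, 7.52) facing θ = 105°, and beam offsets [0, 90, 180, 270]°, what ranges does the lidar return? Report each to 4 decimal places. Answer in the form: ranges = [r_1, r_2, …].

ranges = [0.4969, 1.2216, 4.6794, 1.8546]

beam 1: φ=0°, α=105°
  dir = (cos 105°, sin 105°) = (-0.2588, 0.9659); from cell (4,7)
  next x-line at t=0.6955, next y-line at t=0.4969; Δt_x=3.8637, Δt_y=1.0353
    y: enter (4,8) at t=0.4969 ← occupied
  → r_1 = 0.4969
beam 2: φ=90°, α=195°
  dir = (cos 195°, sin 195°) = (-0.9659, -0.2588); from cell (4,7)
  next x-line at t=0.1863, next y-line at t=2.0091; Δt_x=1.0353, Δt_y=3.8637
    x: enter (3,7) at t=0.1863
    x: enter (2,7) at t=1.2216 ← occupied
  → r_2 = 1.2216
beam 3: φ=180°, α=285°
  dir = (cos 285°, sin 285°) = (0.2588, -0.9659); from cell (4,7)
  next x-line at t=3.1682, next y-line at t=0.5383; Δt_x=3.8637, Δt_y=1.0353
    y: enter (4,6) at t=0.5383
    y: enter (4,5) at t=1.5736
    y: enter (4,4) at t=2.6089
    x: enter (5,4) at t=3.1682
    y: enter (5,3) at t=3.6442
    y: enter (5,2) at t=4.6794 ← occupied
  → r_3 = 4.6794
beam 4: φ=270°, α=15°
  dir = (cos 15°, sin 15°) = (0.9659, 0.2588); from cell (4,7)
  next x-line at t=0.8489, next y-line at t=1.8546; Δt_x=1.0353, Δt_y=3.8637
    x: enter (5,7) at t=0.8489
    y: enter (5,8) at t=1.8546 ← occupied
  → r_4 = 1.8546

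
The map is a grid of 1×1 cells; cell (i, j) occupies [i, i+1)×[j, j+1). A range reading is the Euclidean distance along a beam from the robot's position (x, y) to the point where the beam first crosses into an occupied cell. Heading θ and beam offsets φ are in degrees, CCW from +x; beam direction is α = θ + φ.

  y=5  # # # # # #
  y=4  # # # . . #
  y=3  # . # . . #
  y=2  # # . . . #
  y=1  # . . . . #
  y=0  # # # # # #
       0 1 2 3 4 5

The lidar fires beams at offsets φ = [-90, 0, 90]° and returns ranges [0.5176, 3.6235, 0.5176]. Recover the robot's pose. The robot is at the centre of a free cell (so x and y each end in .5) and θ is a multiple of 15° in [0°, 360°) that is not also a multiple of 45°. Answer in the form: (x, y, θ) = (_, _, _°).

(x, y, θ) = (1.5, 1.5, 15°)

Candidates: 12 free-cell centres × 16 headings = 192 poses. Raycast each; keep the one whose scan matches to 4 dp.
  (4.5, 1.5, 120°): beam 1 = 0.5774 ≠ 0.5176 ✗
  (2.5, 1.5, 105°): beam 1 = 2.5882 ≠ 0.5176 ✗
  (4.5, 4.5, 210°): beam 1 = 0.5774 ≠ 0.5176 ✗
  (4.5, 2.5, 165°): beam 1 = 1.9319 ≠ 0.5176 ✗
  (3.5, 4.5, 300°): beam 1 = 0.5774 ≠ 0.5176 ✗
  …
  (1.5, 1.5, 15°): r_1=0.5176, r_2=3.6235, r_3=0.5176 — all match ✓
No second candidate reproduces the full scan.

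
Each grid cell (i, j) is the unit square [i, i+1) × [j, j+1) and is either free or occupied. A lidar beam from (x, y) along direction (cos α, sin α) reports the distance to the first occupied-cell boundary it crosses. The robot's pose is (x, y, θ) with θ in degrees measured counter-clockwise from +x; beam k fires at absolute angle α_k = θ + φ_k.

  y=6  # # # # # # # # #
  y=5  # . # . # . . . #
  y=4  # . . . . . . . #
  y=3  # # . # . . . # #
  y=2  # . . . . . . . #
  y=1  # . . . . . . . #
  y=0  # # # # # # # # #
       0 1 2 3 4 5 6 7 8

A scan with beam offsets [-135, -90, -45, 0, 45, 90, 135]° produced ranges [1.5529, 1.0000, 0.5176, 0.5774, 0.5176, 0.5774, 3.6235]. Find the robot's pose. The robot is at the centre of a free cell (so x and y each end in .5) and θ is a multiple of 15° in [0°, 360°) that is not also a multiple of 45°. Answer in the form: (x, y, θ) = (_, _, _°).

Enumerate (i+0.5, j+0.5, θ) over the 30 free cells and 16 admissible headings. For each, cast all 7 beams and compare to the given ranges.
  (6.5, 2.5, 210°): beam 1 = 3.6235 ≠ 1.5529 ✗
  (2.5, 1.5, 345°): beam 1 = 1.0000 ≠ 1.5529 ✗
  (5.5, 3.5, 150°): beam 2 = 2.8868 ≠ 1.0000 ✗
  (2.5, 1.5, 300°): beam 5 = 1.9319 ≠ 0.5176 ✗
  (5.5, 4.5, 120°): beam 1 = 1.9319 ≠ 1.5529 ✗
  …
  (7.5, 2.5, 30°): r_1=1.5529, r_2=1.0000, r_3=0.5176, r_4=0.5774, r_5=0.5176, r_6=0.5774, r_7=3.6235 — all match ✓
No second candidate reproduces the full scan.

(x, y, θ) = (7.5, 2.5, 30°)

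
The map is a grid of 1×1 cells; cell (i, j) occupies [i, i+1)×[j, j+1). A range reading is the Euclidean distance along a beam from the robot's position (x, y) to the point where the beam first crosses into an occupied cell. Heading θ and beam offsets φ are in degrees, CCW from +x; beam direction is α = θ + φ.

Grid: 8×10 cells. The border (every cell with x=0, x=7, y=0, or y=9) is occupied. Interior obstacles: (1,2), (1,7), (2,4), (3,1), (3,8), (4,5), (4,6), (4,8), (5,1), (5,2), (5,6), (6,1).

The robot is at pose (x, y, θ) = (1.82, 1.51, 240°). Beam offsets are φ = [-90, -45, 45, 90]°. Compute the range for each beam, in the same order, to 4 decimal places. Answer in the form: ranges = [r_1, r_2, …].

ranges = [0.9469, 0.8489, 0.5280, 1.0200]

beam 1: φ=-90°, α=150°
  dir = (cos 150°, sin 150°) = (-0.8660, 0.5000); from cell (1,1)
  next x-line at t=0.9469, next y-line at t=0.9800; Δt_x=1.1547, Δt_y=2.0000
    x: enter (0,1) at t=0.9469 ← occupied
  → r_1 = 0.9469
beam 2: φ=-45°, α=195°
  dir = (cos 195°, sin 195°) = (-0.9659, -0.2588); from cell (1,1)
  next x-line at t=0.8489, next y-line at t=1.9705; Δt_x=1.0353, Δt_y=3.8637
    x: enter (0,1) at t=0.8489 ← occupied
  → r_2 = 0.8489
beam 3: φ=45°, α=285°
  dir = (cos 285°, sin 285°) = (0.2588, -0.9659); from cell (1,1)
  next x-line at t=0.6955, next y-line at t=0.5280; Δt_x=3.8637, Δt_y=1.0353
    y: enter (1,0) at t=0.5280 ← occupied
  → r_3 = 0.5280
beam 4: φ=90°, α=330°
  dir = (cos 330°, sin 330°) = (0.8660, -0.5000); from cell (1,1)
  next x-line at t=0.2078, next y-line at t=1.0200; Δt_x=1.1547, Δt_y=2.0000
    x: enter (2,1) at t=0.2078
    y: enter (2,0) at t=1.0200 ← occupied
  → r_4 = 1.0200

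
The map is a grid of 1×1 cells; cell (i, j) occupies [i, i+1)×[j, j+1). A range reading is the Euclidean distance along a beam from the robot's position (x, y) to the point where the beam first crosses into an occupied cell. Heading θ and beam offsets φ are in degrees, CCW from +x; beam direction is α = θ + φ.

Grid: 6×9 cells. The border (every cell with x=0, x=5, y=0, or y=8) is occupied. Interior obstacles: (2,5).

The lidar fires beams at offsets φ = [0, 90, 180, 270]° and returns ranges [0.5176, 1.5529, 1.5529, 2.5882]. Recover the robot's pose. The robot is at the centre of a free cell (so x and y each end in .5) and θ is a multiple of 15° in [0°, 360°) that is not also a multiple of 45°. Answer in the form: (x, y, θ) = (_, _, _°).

Enumerate (i+0.5, j+0.5, θ) over the 27 free cells and 16 admissible headings. For each, cast all 4 beams and compare to the given ranges.
  (3.5, 7.5, 165°): beam 1 = 1.9319 ≠ 0.5176 ✗
  (3.5, 2.5, 120°): beam 1 = 2.8868 ≠ 0.5176 ✗
  (2.5, 4.5, 60°): beam 1 = 0.5774 ≠ 0.5176 ✗
  (2.5, 1.5, 345°): beam 1 = 1.9319 ≠ 0.5176 ✗
  …
  (2.5, 7.5, 75°): r_1=0.5176, r_2=1.5529, r_3=1.5529, r_4=2.5882 — all match ✓
No second candidate reproduces the full scan.

(x, y, θ) = (2.5, 7.5, 75°)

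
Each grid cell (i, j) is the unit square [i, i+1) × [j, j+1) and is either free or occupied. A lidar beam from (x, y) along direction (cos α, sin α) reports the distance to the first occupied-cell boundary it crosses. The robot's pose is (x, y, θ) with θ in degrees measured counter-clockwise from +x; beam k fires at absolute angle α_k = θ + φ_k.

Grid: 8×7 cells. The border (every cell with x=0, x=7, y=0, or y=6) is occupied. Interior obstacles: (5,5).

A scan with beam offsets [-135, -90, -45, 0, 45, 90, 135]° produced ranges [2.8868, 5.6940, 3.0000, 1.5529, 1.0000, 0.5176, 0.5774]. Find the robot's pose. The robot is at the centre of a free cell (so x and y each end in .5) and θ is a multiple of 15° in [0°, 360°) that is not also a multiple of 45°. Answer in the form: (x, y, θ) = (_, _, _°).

Candidates: 29 free-cell centres × 16 headings = 464 poses. Raycast each; keep the one whose scan matches to 4 dp.
  (6.5, 3.5, 15°): beam 2 = 1.9319 ≠ 5.6940 ✗
  (1.5, 1.5, 75°): beam 1 = 0.5774 ≠ 2.8868 ✗
  (6.5, 5.5, 195°): beam 1 = 0.5774 ≠ 2.8868 ✗
  (1.5, 1.5, 240°): beam 1 = 1.9319 ≠ 2.8868 ✗
  …
  (6.5, 2.5, 255°): r_1=2.8868, r_2=5.6940, r_3=3.0000, r_4=1.5529, r_5=1.0000, r_6=0.5176, r_7=0.5774 — all match ✓
No second candidate reproduces the full scan.

(x, y, θ) = (6.5, 2.5, 255°)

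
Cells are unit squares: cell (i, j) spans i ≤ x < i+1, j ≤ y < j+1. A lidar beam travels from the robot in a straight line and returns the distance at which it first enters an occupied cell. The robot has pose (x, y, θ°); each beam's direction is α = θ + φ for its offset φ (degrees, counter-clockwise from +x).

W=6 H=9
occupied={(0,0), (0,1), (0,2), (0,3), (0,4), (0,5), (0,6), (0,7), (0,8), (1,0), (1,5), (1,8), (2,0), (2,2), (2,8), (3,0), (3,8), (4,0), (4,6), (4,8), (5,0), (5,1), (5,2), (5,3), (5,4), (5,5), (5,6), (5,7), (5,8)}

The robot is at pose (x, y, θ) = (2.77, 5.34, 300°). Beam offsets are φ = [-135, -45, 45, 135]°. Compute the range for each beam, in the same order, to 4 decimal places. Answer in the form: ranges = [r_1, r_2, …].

beam 1: φ=-135°, α=165°
  direction (-0.9659, 0.2588); cell (2,5); t to first gridline: x 0.7972, y 2.5500 (then +1.0353 / +3.8637)
    (1,5) via x @ 0.7972  # hit
  → r_1 = 0.7972
beam 2: φ=-45°, α=255°
  direction (-0.2588, -0.9659); cell (2,5); t to first gridline: x 2.9751, y 0.3520 (then +3.8637 / +1.0353)
    (2,4) via y @ 0.3520
    (2,3) via y @ 1.3873
    (2,2) via y @ 2.4225  # hit
  → r_2 = 2.4225
beam 3: φ=45°, α=345°
  direction (0.9659, -0.2588); cell (2,5); t to first gridline: x 0.2381, y 1.3137 (then +1.0353 / +3.8637)
    (3,5) via x @ 0.2381
    (4,5) via x @ 1.2734
    (4,4) via y @ 1.3137
    (5,4) via x @ 2.3087  # hit
  → r_3 = 2.3087
beam 4: φ=135°, α=75°
  direction (0.2588, 0.9659); cell (2,5); t to first gridline: x 0.8887, y 0.6833 (then +3.8637 / +1.0353)
    (2,6) via y @ 0.6833
    (3,6) via x @ 0.8887
    (3,7) via y @ 1.7186
    (3,8) via y @ 2.7538  # hit
  → r_4 = 2.7538

ranges = [0.7972, 2.4225, 2.3087, 2.7538]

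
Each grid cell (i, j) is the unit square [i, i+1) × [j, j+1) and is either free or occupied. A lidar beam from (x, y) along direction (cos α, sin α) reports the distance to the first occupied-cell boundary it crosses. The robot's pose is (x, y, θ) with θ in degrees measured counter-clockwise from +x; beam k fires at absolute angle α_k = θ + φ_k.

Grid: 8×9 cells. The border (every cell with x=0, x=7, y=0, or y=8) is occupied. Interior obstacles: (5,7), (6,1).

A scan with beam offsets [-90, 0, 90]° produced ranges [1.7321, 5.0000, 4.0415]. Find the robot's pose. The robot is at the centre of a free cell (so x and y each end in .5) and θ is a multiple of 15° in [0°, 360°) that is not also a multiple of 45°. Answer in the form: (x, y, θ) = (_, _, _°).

Candidates: 40 free-cell centres × 16 headings = 640 poses. Raycast each; keep the one whose scan matches to 4 dp.
  (1.5, 4.5, 150°): beam 1 = 4.0415 ≠ 1.7321 ✗
  (6.5, 6.5, 120°): beam 1 = 0.5774 ≠ 1.7321 ✗
  (2.5, 3.5, 255°): beam 1 = 1.5529 ≠ 1.7321 ✗
  (3.5, 5.5, 255°): beam 1 = 2.5882 ≠ 1.7321 ✗
  …
  (4.5, 2.5, 60°): r_1=1.7321, r_2=5.0000, r_3=4.0415 — all match ✓
Only this pose fits every beam.

(x, y, θ) = (4.5, 2.5, 60°)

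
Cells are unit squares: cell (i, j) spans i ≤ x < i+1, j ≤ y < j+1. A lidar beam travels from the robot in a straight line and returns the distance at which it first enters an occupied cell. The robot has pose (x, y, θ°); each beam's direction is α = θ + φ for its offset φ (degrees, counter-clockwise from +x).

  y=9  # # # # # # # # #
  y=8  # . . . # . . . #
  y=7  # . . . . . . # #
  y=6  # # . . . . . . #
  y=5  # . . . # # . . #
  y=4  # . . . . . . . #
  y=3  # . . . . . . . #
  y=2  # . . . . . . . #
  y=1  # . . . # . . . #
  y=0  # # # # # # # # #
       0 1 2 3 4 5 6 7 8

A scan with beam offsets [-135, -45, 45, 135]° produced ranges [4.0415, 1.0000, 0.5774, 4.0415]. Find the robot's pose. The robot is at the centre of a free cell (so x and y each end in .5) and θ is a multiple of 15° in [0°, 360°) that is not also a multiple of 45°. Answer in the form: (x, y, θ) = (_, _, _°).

(x, y, θ) = (4.5, 4.5, 75°)

The pose lattice has 50·16 = 800 candidates. Test each by forward raycasting.
  (7.5, 1.5, 195°): beam 1 = 1.0000 ≠ 4.0415 ✗
  (3.5, 5.5, 330°): beam 1 = 2.5882 ≠ 4.0415 ✗
  (1.5, 8.5, 285°): beam 1 = 0.5774 ≠ 4.0415 ✗
  (5.5, 8.5, 240°): beam 1 = 0.5176 ≠ 4.0415 ✗
  …
  (4.5, 4.5, 75°): r_1=4.0415, r_2=1.0000, r_3=0.5774, r_4=4.0415 — all match ✓
Unique over the lattice → pose = (4.5, 4.5, 75°).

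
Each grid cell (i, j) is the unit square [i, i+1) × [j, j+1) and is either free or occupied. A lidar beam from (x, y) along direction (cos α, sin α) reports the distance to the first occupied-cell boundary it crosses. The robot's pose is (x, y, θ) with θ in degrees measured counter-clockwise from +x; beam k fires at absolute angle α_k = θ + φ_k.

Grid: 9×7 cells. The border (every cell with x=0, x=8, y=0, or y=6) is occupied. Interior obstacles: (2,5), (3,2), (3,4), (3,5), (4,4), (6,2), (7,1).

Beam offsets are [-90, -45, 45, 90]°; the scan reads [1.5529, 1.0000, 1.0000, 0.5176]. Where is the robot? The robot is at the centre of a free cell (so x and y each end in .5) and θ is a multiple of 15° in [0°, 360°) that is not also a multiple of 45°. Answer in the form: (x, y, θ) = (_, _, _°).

(x, y, θ) = (1.5, 4.5, 75°)

Candidates: 28 free-cell centres × 16 headings = 448 poses. Raycast each; keep the one whose scan matches to 4 dp.
  (7.5, 5.5, 30°): beam 1 = 1.0000 ≠ 1.5529 ✗
  (4.5, 3.5, 240°): beam 1 = 1.0000 ≠ 1.5529 ✗
  (5.5, 5.5, 300°): beam 1 = 1.0000 ≠ 1.5529 ✗
  …
  (1.5, 4.5, 75°): r_1=1.5529, r_2=1.0000, r_3=1.0000, r_4=0.5176 — all match ✓
No second candidate reproduces the full scan.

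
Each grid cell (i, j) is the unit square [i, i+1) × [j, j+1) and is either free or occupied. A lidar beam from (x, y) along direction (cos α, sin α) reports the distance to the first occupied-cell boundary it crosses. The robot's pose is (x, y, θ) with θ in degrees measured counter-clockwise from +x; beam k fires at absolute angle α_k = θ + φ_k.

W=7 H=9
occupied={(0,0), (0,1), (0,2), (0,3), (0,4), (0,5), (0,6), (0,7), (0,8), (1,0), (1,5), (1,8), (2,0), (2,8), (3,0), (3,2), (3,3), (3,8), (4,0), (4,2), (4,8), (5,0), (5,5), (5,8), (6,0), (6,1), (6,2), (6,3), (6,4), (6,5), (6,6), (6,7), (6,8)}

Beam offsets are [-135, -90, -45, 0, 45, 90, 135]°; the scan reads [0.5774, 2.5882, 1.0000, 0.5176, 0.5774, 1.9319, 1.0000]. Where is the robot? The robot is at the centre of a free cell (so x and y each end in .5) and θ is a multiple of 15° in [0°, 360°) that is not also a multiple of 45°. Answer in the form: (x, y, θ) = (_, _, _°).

(x, y, θ) = (3.5, 1.5, 255°)

Candidates: 30 free-cell centres × 16 headings = 480 poses. Raycast each; keep the one whose scan matches to 4 dp.
  (5.5, 1.5, 165°): beam 2 = 1.9319 ≠ 2.5882 ✗
  (4.5, 4.5, 120°): beam 1 = 1.5529 ≠ 0.5774 ✗
  (1.5, 6.5, 150°): beam 1 = 4.6587 ≠ 0.5774 ✗
  (3.5, 4.5, 240°): beam 1 = 3.6235 ≠ 0.5774 ✗
  …
  (3.5, 1.5, 255°): r_1=0.5774, r_2=2.5882, r_3=1.0000, r_4=0.5176, r_5=0.5774, r_6=1.9319, r_7=1.0000 — all match ✓
Unique over the lattice → pose = (3.5, 1.5, 255°).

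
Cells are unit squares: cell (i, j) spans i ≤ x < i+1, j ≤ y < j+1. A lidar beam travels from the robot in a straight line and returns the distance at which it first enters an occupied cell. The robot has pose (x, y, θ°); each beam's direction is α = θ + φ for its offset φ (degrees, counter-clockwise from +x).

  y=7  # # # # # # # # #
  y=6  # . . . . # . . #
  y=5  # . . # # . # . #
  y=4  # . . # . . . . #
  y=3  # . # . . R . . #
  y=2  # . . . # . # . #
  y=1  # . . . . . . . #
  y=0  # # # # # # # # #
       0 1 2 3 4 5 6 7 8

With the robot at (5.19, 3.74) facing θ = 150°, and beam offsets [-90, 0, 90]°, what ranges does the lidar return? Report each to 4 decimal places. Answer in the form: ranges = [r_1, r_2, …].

ranges = [1.6200, 1.3741, 0.8545]

beam 1: φ=-90°, α=60°
  direction (0.5000, 0.8660); cell (5,3); t to first gridline: x 1.6200, y 0.3002 (then +2.0000 / +1.1547)
    (5,4) via y @ 0.3002
    (5,5) via y @ 1.4549
    (6,5) via x @ 1.6200  # hit
  → r_1 = 1.6200
beam 2: φ=0°, α=150°
  direction (-0.8660, 0.5000); cell (5,3); t to first gridline: x 0.2194, y 0.5200 (then +1.1547 / +2.0000)
    (4,3) via x @ 0.2194
    (4,4) via y @ 0.5200
    (3,4) via x @ 1.3741  # hit
  → r_2 = 1.3741
beam 3: φ=90°, α=240°
  direction (-0.5000, -0.8660); cell (5,3); t to first gridline: x 0.3800, y 0.8545 (then +2.0000 / +1.1547)
    (4,3) via x @ 0.3800
    (4,2) via y @ 0.8545  # hit
  → r_3 = 0.8545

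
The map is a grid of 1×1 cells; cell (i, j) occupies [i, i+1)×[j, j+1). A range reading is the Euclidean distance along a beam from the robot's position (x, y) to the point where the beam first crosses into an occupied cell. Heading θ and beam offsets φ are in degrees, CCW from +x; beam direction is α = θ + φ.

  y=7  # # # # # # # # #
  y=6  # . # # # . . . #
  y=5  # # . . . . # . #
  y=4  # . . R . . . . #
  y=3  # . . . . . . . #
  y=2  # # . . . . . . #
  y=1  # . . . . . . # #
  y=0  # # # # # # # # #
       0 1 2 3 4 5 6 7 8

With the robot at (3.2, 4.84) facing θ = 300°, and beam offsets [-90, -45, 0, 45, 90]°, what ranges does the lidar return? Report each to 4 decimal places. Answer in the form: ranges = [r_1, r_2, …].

beam 1: φ=-90°, α=210°
  d=(-0.8660,-0.5000)  start (3,4)  tX=0.2309 tY=1.6800  stride 1/|dx|=1.1547 1/|dy|=2.0000
    cross x-line → (2,4), t=0.2309
    cross x-line → (1,4), t=1.3856
    cross y-line → (1,3), t=1.6800
    cross x-line → (0,3), t=2.5403 (wall)
  → r_1 = 2.5403
beam 2: φ=-45°, α=255°
  d=(-0.2588,-0.9659)  start (3,4)  tX=0.7727 tY=0.8696  stride 1/|dx|=3.8637 1/|dy|=1.0353
    cross x-line → (2,4), t=0.7727
    cross y-line → (2,3), t=0.8696
    cross y-line → (2,2), t=1.9049
    cross y-line → (2,1), t=2.9402
    cross y-line → (2,0), t=3.9755 (wall)
  → r_2 = 3.9755
beam 3: φ=0°, α=300°
  d=(0.5000,-0.8660)  start (3,4)  tX=1.6000 tY=0.9699  stride 1/|dx|=2.0000 1/|dy|=1.1547
    cross y-line → (3,3), t=0.9699
    cross x-line → (4,3), t=1.6000
    cross y-line → (4,2), t=2.1246
    cross y-line → (4,1), t=3.2793
    cross x-line → (5,1), t=3.6000
    cross y-line → (5,0), t=4.4341 (wall)
  → r_3 = 4.4341
beam 4: φ=45°, α=345°
  d=(0.9659,-0.2588)  start (3,4)  tX=0.8282 tY=3.2455  stride 1/|dx|=1.0353 1/|dy|=3.8637
    cross x-line → (4,4), t=0.8282
    cross x-line → (5,4), t=1.8635
    cross x-line → (6,4), t=2.8988
    cross y-line → (6,3), t=3.2455
    cross x-line → (7,3), t=3.9340
    cross x-line → (8,3), t=4.9693 (wall)
  → r_4 = 4.9693
beam 5: φ=90°, α=30°
  d=(0.8660,0.5000)  start (3,4)  tX=0.9238 tY=0.3200  stride 1/|dx|=1.1547 1/|dy|=2.0000
    cross y-line → (3,5), t=0.3200
    cross x-line → (4,5), t=0.9238
    cross x-line → (5,5), t=2.0785
    cross y-line → (5,6), t=2.3200
    cross x-line → (6,6), t=3.2332
    cross y-line → (6,7), t=4.3200 (wall)
  → r_5 = 4.3200

ranges = [2.5403, 3.9755, 4.4341, 4.9693, 4.3200]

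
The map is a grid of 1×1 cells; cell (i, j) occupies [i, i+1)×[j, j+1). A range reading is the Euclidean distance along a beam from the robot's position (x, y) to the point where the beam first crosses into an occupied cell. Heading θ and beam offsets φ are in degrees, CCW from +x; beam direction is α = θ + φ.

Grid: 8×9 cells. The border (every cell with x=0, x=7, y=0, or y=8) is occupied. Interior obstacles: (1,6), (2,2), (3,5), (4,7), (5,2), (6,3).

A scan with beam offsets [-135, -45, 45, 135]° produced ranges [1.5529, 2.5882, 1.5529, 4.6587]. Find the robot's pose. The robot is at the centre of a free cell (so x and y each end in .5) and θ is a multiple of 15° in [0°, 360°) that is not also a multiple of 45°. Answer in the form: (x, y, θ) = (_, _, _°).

(x, y, θ) = (5.5, 5.5, 120°)

Enumerate (i+0.5, j+0.5, θ) over the 36 free cells and 16 admissible headings. For each, cast all 4 beams and compare to the given ranges.
  (6.5, 6.5, 330°): beam 1 = 2.5882 ≠ 1.5529 ✗
  (1.5, 2.5, 285°): beam 1 = 0.5774 ≠ 1.5529 ✗
  (5.5, 1.5, 210°): beam 1 = 0.5176 ≠ 1.5529 ✗
  …
  (5.5, 5.5, 120°): r_1=1.5529, r_2=2.5882, r_3=1.5529, r_4=4.6587 — all match ✓
Only this pose fits every beam.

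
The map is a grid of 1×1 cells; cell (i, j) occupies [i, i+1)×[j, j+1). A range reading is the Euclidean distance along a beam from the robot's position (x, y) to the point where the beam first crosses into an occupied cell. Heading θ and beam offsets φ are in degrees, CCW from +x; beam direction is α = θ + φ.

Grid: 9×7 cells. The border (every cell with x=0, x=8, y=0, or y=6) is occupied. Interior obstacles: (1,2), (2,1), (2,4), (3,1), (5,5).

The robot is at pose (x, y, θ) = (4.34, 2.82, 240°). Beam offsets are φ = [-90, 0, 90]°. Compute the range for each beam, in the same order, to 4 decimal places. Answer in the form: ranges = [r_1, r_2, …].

beam 1: φ=-90°, α=150°
  dir = (cos 150°, sin 150°) = (-0.8660, 0.5000); from cell (4,2)
  next x-line at t=0.3926, next y-line at t=0.3600; Δt_x=1.1547, Δt_y=2.0000
    y: enter (4,3) at t=0.3600
    x: enter (3,3) at t=0.3926
    x: enter (2,3) at t=1.5473
    y: enter (2,4) at t=2.3600 ← occupied
  → r_1 = 2.3600
beam 2: φ=0°, α=240°
  dir = (cos 240°, sin 240°) = (-0.5000, -0.8660); from cell (4,2)
  next x-line at t=0.6800, next y-line at t=0.9469; Δt_x=2.0000, Δt_y=1.1547
    x: enter (3,2) at t=0.6800
    y: enter (3,1) at t=0.9469 ← occupied
  → r_2 = 0.9469
beam 3: φ=90°, α=330°
  dir = (cos 330°, sin 330°) = (0.8660, -0.5000); from cell (4,2)
  next x-line at t=0.7621, next y-line at t=1.6400; Δt_x=1.1547, Δt_y=2.0000
    x: enter (5,2) at t=0.7621
    y: enter (5,1) at t=1.6400
    x: enter (6,1) at t=1.9168
    x: enter (7,1) at t=3.0715
    y: enter (7,0) at t=3.6400 ← occupied
  → r_3 = 3.6400

ranges = [2.3600, 0.9469, 3.6400]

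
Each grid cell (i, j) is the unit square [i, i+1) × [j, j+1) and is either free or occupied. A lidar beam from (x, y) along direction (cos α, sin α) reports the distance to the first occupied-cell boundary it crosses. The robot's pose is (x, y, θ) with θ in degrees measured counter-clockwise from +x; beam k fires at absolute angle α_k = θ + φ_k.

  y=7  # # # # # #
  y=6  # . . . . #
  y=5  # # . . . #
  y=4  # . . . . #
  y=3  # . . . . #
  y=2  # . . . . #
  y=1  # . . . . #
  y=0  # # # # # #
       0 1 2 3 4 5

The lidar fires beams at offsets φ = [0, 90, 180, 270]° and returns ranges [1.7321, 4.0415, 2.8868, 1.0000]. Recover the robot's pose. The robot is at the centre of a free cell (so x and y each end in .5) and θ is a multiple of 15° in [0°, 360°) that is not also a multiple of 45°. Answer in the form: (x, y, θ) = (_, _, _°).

(x, y, θ) = (2.5, 4.5, 210°)

Candidates: 23 free-cell centres × 16 headings = 368 poses. Raycast each; keep the one whose scan matches to 4 dp.
  (3.5, 1.5, 195°): beam 1 = 1.9319 ≠ 1.7321 ✗
  (4.5, 6.5, 120°): beam 1 = 0.5774 ≠ 1.7321 ✗
  (2.5, 4.5, 30°): beam 1 = 2.8868 ≠ 1.7321 ✗
  …
  (2.5, 4.5, 210°): r_1=1.7321, r_2=4.0415, r_3=2.8868, r_4=1.0000 — all match ✓
Unique over the lattice → pose = (2.5, 4.5, 210°).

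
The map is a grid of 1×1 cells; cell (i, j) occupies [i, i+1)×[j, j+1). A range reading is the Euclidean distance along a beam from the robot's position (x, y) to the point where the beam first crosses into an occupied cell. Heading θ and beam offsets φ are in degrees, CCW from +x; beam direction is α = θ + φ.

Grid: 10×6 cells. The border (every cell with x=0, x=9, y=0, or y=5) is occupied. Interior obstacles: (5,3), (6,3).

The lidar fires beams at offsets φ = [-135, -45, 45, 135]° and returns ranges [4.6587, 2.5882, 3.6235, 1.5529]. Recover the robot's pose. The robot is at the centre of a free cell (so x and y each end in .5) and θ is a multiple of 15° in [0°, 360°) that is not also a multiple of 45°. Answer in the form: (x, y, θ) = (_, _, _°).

Enumerate (i+0.5, j+0.5, θ) over the 30 free cells and 16 admissible headings. For each, cast all 4 beams and compare to the given ranges.
  (2.5, 1.5, 345°): beam 1 = 1.0000 ≠ 4.6587 ✗
  (4.5, 2.5, 15°): beam 1 = 1.7321 ≠ 4.6587 ✗
  (5.5, 4.5, 165°): beam 1 = 1.0000 ≠ 4.6587 ✗
  (5.5, 1.5, 330°): beam 1 = 1.9319 ≠ 4.6587 ✗
  (6.5, 4.5, 105°): beam 1 = 2.8868 ≠ 4.6587 ✗
  …
  (4.5, 2.5, 120°): r_1=4.6587, r_2=2.5882, r_3=3.6235, r_4=1.5529 — all match ✓
No second candidate reproduces the full scan.

(x, y, θ) = (4.5, 2.5, 120°)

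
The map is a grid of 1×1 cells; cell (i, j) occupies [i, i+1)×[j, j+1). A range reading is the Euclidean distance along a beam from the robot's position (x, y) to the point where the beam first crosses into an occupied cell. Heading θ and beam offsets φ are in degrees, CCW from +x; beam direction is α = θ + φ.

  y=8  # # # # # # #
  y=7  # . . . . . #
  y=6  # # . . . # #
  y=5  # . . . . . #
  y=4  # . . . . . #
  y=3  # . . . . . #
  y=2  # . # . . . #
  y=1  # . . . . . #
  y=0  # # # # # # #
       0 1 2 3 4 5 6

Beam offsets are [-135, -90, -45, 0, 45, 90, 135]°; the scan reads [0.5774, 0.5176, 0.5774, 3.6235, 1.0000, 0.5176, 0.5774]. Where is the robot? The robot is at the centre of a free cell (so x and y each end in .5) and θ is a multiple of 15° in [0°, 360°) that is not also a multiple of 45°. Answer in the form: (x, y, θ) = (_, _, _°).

Enumerate (i+0.5, j+0.5, θ) over the 32 free cells and 16 admissible headings. For each, cast all 7 beams and compare to the given ranges.
  (4.5, 4.5, 105°): beam 1 = 1.7321 ≠ 0.5774 ✗
  (2.5, 1.5, 15°): beam 3 = 1.0000 ≠ 0.5774 ✗
  (5.5, 1.5, 345°): beam 1 = 1.0000 ≠ 0.5774 ✗
  …
  (1.5, 7.5, 345°): r_1=0.5774, r_2=0.5176, r_3=0.5774, r_4=3.6235, r_5=1.0000, r_6=0.5176, r_7=0.5774 — all match ✓
Only this pose fits every beam.

(x, y, θ) = (1.5, 7.5, 345°)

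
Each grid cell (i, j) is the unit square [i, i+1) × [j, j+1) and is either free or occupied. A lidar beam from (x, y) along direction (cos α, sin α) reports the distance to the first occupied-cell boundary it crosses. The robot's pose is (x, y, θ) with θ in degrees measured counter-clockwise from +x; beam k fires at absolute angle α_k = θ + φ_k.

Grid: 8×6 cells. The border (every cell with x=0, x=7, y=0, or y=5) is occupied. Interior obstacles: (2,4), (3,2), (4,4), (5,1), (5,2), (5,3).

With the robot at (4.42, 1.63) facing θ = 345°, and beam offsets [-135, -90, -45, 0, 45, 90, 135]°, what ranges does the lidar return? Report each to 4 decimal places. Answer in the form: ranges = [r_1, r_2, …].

ranges = [1.2600, 0.6522, 0.7275, 0.6005, 0.6697, 2.2409, 0.8400]

beam 1: φ=-135°, α=210°
  direction (-0.8660, -0.5000); cell (4,1); t to first gridline: x 0.4850, y 1.2600 (then +1.1547 / +2.0000)
    (3,1) via x @ 0.4850
    (3,0) via y @ 1.2600  # hit
  → r_1 = 1.2600
beam 2: φ=-90°, α=255°
  direction (-0.2588, -0.9659); cell (4,1); t to first gridline: x 1.6228, y 0.6522 (then +3.8637 / +1.0353)
    (4,0) via y @ 0.6522  # hit
  → r_2 = 0.6522
beam 3: φ=-45°, α=300°
  direction (0.5000, -0.8660); cell (4,1); t to first gridline: x 1.1600, y 0.7275 (then +2.0000 / +1.1547)
    (4,0) via y @ 0.7275  # hit
  → r_3 = 0.7275
beam 4: φ=0°, α=345°
  direction (0.9659, -0.2588); cell (4,1); t to first gridline: x 0.6005, y 2.4341 (then +1.0353 / +3.8637)
    (5,1) via x @ 0.6005  # hit
  → r_4 = 0.6005
beam 5: φ=45°, α=30°
  direction (0.8660, 0.5000); cell (4,1); t to first gridline: x 0.6697, y 0.7400 (then +1.1547 / +2.0000)
    (5,1) via x @ 0.6697  # hit
  → r_5 = 0.6697
beam 6: φ=90°, α=75°
  direction (0.2588, 0.9659); cell (4,1); t to first gridline: x 2.2409, y 0.3831 (then +3.8637 / +1.0353)
    (4,2) via y @ 0.3831
    (4,3) via y @ 1.4183
    (5,3) via x @ 2.2409  # hit
  → r_6 = 2.2409
beam 7: φ=135°, α=120°
  direction (-0.5000, 0.8660); cell (4,1); t to first gridline: x 0.8400, y 0.4272 (then +2.0000 / +1.1547)
    (4,2) via y @ 0.4272
    (3,2) via x @ 0.8400  # hit
  → r_7 = 0.8400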